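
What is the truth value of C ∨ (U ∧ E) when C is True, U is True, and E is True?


C = True, U = True, E = True
Step 1: U ∧ E = True AND True = True
Step 2: C ∨ True = True OR True = True
AND evaluated first (higher precedence); then OR applied.

True


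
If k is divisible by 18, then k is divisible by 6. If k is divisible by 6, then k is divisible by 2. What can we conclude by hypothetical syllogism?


Hypothetical syllogism: P → Q, Q → R ⊢ P → R
Premise 1: k is divisible by 18 → k is divisible by 6
Premise 2: k is divisible by 6 → k is divisible by 2
Chain the implications: the middle term (k is divisible by 6) links the two.
Conclusion: If k is divisible by 18, then k is divisible by 2.

If k is divisible by 18, then k is divisible by 2.


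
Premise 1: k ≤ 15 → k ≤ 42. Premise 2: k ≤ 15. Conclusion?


Modus ponens: P → Q, P ⊢ Q
P: k ≤ 15
Q: k ≤ 42
We have P → Q and P is true.
By modus ponens, Q must be true.

k ≤ 42


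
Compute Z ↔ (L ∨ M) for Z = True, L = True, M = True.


Z = True, L = True, M = True
Step 1: L ∨ M = True OR True = True
Step 2: Z ↔ (True): true when both sides have same truth value.
Result: True ↔ True = True

True


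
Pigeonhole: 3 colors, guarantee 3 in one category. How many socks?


Pigeonhole: to guarantee k in one of n categories, need (k-1)×n + 1.
k = 3, n = 3
Minimum = (3-1) × 3 + 1 = 2 × 3 + 1

7


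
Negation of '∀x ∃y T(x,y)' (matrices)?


Original: ∀x ∃y T(x,y)
Rule: ¬∀→∃, ¬∃→∀, negate predicate.
Negation: ∃x ∀y ¬T(x,y)

∃x ∀y ¬T(x,y)


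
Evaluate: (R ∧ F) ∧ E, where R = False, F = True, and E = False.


R = False, F = True, E = False
Step 1: R ∧ F = False AND True = False
Step 2: False ∧ E = False AND False = False
AND is true only when ALL operands are true.

False


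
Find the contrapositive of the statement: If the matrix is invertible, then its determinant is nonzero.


Original: If the matrix is invertible, then its determinant is nonzero
Contrapositive: If ¬Q, then ¬P
Negate Q: not (its determinant is nonzero)
Negate P: not (the matrix is invertible)

If not (its determinant is nonzero), then not (the matrix is invertible).


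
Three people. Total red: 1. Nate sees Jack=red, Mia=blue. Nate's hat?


Total red = 1, seen red = 1
Own red = 1 - 1 = 0
Nate's hat is blue.

blue


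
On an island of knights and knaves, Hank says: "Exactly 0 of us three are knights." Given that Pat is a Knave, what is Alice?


Hank claims exactly 0 knights among Hank, Pat, Alice.
Given: Pat is a Knave.

Case 1: Hank is a Knight (tells truth)
  Then exactly 0 of the three are knights.
  Counting Hank, Pat: 1 knight(s) so far. Need -1 more → impossible.
Case 2: Hank is a Knave (lies)
  Then the count is NOT 0.
  If Alice = Knave, count = 0 = 0 → claim would be true, contradicts lie.
  If Alice = Knight, count = 1 ≠ 0 → lie confirmed ✓

Alice is a Knight.

Knight


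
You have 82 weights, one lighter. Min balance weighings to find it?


Each weighing has 3 outcomes (left heavy / balance / right heavy), so k weighings distinguish at most 3^k cases; splitting into three near-equal groups achieves this.
Need 3^k ≥ 82: 3^4 = 81 < 82 ≤ 3^5 = 243
k = ⌈log₃(82)⌉ = 5

5


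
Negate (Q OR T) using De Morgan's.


De Morgan's law: ¬(P ∨ Q) ≡ ¬P ∧ ¬Q
¬(Q ∨ T) = ¬Q ∧ ¬T

¬Q ∧ ¬T


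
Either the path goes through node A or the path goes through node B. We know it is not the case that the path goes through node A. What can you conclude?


Disjunctive syllogism: P ∨ Q, ¬P ⊢ Q
Disjunction: the path goes through node A ∨ the path goes through node B
We know it is not the case that the path goes through node A.
By disjunctive syllogism, the other disjunct must be true.

The path goes through node B


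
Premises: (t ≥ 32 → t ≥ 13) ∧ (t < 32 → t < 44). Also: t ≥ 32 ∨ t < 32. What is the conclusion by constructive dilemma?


Constructive dilemma: (P → Q) ∧ (R → S), P ∨ R ⊢ Q ∨ S
Premise 1: t ≥ 32 → t ≥ 13
Premise 2: t < 32 → t < 44
Premise 3: t ≥ 32 ∨ t < 32
Case 1: Assuming t ≥ 32, then by Premise 1, t ≥ 13.
Case 2: Assuming t < 32, then by Premise 2, t < 44.
Since one of t ≥ 32 or t < 32 must hold, we get t ≥ 13 or t < 44.

t ≥ 13 or t < 44.


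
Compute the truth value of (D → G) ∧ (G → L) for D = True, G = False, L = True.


D = True, G = False, L = True
Step 1: D → G is false only when D=True and G=False. Result: False
Step 2: G → L is false only when G=True and L=False. Result: True
Step 3: False ∧ True = False

False


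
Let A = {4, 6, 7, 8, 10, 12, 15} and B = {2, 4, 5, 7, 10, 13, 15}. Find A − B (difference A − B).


A = {4, 6, 7, 8, 10, 12, 15}
B = {2, 4, 5, 7, 10, 13, 15}
Operation: difference A − B
In A but not B: 6, 8, 12

{6, 8, 12}


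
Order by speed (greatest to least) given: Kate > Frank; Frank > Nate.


Constraints: Kate > Frank; Frank > Nate
Method: at each step, the next-highest is the one remaining person who never appears on the smaller side of a constraint between remaining people.
  Step 1: remaining {Kate, Nate, Frank}; on the smaller side: {Nate, Frank} → Kate is next (Kate > Frank).
  Step 2: remaining {Nate, Frank}; on the smaller side: {Nate} → Frank is next (Frank > Nate).
  Step 3: only Nate remains → lowest.
Final ranking (highest to lowest):

Kate > Frank > Nate


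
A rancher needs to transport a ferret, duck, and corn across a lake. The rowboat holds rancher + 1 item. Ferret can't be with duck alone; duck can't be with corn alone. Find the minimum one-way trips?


1. rancher+duck → 2. rancher ← 3. rancher+ferret → 4. rancher+duck ← 5. rancher+corn → 6. rancher ← 7. rancher+duck →
Minimum trips = 7

7


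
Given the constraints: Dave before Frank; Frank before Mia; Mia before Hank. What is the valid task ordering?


Constraints: Dave before Frank; Frank before Mia; Mia before Hank
Method: repeatedly schedule the remaining task that has no remaining task required before it.
  Step 1: remaining {Mia, Frank, Hank, Dave}; every task except Dave still has a predecessor pending → schedule Dave.
  Step 2: remaining {Mia, Frank, Hank}; every task except Frank still has a predecessor pending → schedule Frank.
  Step 3: remaining {Mia, Hank}; every task except Mia still has a predecessor pending → schedule Mia.
  Step 4: only Hank remains → schedule Hank.
Resulting order:

Dave → Frank → Mia → Hank


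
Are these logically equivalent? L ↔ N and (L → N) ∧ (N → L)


Expression 1: L ↔ N
Expression 2: (L → N) ∧ (N → L)
Truth table (L N | Expr1 Expr2):
  T T |   T     T
  T F |   F     F
  F T |   F     F
  F F |   T     T
All 4 rows agree, so the expressions are logically equivalent.

Yes


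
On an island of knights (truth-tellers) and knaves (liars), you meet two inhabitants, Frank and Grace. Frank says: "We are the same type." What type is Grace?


Frank says: "We are the same type."
Case 1: Frank is a Knight (truth-teller)
  Statement is true → they ARE the same → Grace is also a Knight
Case 2: Frank is a Knave (liar)
  Statement is false → they are NOT the same → Grace is a Knight
In both cases, Grace is a Knight.

Knight


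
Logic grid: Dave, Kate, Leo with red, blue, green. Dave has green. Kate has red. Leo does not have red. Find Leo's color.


From clues:
  Kate → red
  Dave → green
By elimination, Leo gets the remaining.

blue


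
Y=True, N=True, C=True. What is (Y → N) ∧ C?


Y = True, N = True, C = True
Expression: (Y → N) ∧ C
Step 1: Y → N = True → True (false only if Y=True, N=False) = True
Step 2: (True) ∧ C = True AND True = True

True


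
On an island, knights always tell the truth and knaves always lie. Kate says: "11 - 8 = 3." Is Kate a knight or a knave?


Statement: "11 - 8 = 3."
Actual: 11 - 8 = 3
Claimed: 3
Statement is TRUE → Kate tells the truth → Knight

Knight


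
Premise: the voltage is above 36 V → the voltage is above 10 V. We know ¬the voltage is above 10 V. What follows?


Modus tollens: P → Q, ¬Q ⊢ ¬P
P: the voltage is above 36 V
Q: the voltage is above 10 V
We have P → Q and Q is false.
By modus tollens, P must be false.

It is not the case that the voltage is above 36 V


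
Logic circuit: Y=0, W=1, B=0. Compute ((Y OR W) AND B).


Y OR W = 0|1 = 1
1 AND 0 = 0

0


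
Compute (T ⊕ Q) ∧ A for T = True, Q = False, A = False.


T = True, Q = False, A = False
Step 1: T ⊕ Q = True XOR False = True
Step 2: True ∧ A = True AND False = False
XOR true when exactly one of T,Q is true; then AND with A.

False


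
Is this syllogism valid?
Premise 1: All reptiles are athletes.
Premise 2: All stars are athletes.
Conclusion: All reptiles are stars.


Premise 1: All reptiles are athletes.
Premise 2: All stars are athletes.
Conclusion: All reptiles are stars.
Fallacy: undistributed middle. athletes is predicate in both.
Counterexample: reptiles and stars could be disjoint subsets of athletes.

Invalid


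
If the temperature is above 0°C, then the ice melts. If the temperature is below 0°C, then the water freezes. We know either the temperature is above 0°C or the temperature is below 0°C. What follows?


Constructive dilemma: (P → Q) ∧ (R → S), P ∨ R ⊢ Q ∨ S
Premise 1: the temperature is above 0°C → the ice melts
Premise 2: the temperature is below 0°C → the water freezes
Premise 3: the temperature is above 0°C ∨ the temperature is below 0°C
Case 1: Assuming the temperature is above 0°C, then by Premise 1, the ice melts.
Case 2: Assuming the temperature is below 0°C, then by Premise 2, the water freezes.
Since one of the temperature is above 0°C or the temperature is below 0°C must hold, we get the ice melts or the water freezes.

The ice melts or the water freezes.


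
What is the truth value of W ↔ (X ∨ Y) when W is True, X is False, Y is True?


W = True, X = False, Y = True
Step 1: X ∨ Y = False OR True = True
Step 2: W ↔ (True): true when both sides have same truth value.
Result: True ↔ True = True

True


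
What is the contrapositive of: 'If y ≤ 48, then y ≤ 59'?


Original: If y ≤ 48, then y ≤ 59
Contrapositive: If ¬Q, then ¬P
Negate Q: not (y ≤ 59)
Negate P: not (y ≤ 48)

If not (y ≤ 59), then not (y ≤ 48).


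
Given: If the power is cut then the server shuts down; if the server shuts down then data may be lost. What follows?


Hypothetical syllogism: P → Q, Q → R ⊢ P → R
Premise 1: the power is cut → the server shuts down
Premise 2: the server shuts down → data may be lost
Chain the implications: the middle term (the server shuts down) links the two.
Conclusion: If the power is cut, then data may be lost.

If the power is cut, then data may be lost.


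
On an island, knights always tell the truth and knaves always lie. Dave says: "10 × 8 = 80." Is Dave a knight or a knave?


Statement: "10 × 8 = 80."
Actual: 10 × 8 = 80
Claimed: 80
Statement is TRUE → Dave tells the truth → Knight

Knight


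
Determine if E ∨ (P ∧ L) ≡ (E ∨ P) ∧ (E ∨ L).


Expression 1: E ∨ (P ∧ L)
Expression 2: (E ∨ P) ∧ (E ∨ L)
Truth table (E P L | Expr1 Expr2):
  T T T |   T     T
  T T F |   T     T
  T F T |   T     T
  T F F |   T     T
  F T T |   T     T
  F T F |   F     F
  F F T |   F     F
  F F F |   F     F
All 8 rows agree, so the expressions are logically equivalent.

Yes


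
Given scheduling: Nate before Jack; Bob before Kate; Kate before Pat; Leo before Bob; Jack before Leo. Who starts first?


Constraints: Nate before Jack; Bob before Kate; Kate before Pat; Leo before Bob; Jack before Leo
The first task can have nothing scheduled before it, so it must never appear on the right of a 'before'.
Tasks appearing after some 'before': Jack, Kate, Pat, Bob, Leo.
The only task not in that list is Nate → it is first.

Nate


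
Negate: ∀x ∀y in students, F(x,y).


Original: ∀x ∀y F(x,y)
Rule: ¬∀→∃, ¬∃→∀, negate predicate.
Negation: ∃x ∃y ¬F(x,y)

∃x ∃y ¬F(x,y)


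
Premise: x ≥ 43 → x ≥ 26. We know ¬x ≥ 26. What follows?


Modus tollens: P → Q, ¬Q ⊢ ¬P
P: x ≥ 43
Q: x ≥ 26
We have P → Q and Q is false.
By modus tollens, P must be false.

It is not the case that x ≥ 43


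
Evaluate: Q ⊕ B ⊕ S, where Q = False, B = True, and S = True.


Q = False, B = True, S = True
Step 1: Q ⊕ B = False XOR True = True
Step 2: True ⊕ S = True XOR True = False
XOR is true when an odd number of operands are true.

False


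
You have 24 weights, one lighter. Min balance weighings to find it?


Each weighing has 3 outcomes (left heavy / balance / right heavy), so k weighings distinguish at most 3^k cases; splitting into three near-equal groups achieves this.
Need 3^k ≥ 24: 3^2 = 9 < 24 ≤ 3^3 = 27
k = ⌈log₃(24)⌉ = 3

3


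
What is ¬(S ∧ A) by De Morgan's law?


De Morgan's law: ¬(P ∧ Q) ≡ ¬P ∨ ¬Q
¬(S ∧ A) = ¬S ∨ ¬A

¬S ∨ ¬A


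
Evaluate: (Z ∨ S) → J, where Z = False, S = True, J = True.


Z = False, S = True, J = True
Step 1: Z ∨ S = False OR True = True
Step 2: (True) → J: false only when antecedent=True and J=False.
Result: True

True


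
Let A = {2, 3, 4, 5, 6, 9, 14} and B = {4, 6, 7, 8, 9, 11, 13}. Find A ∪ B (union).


A = {2, 3, 4, 5, 6, 9, 14}
B = {4, 6, 7, 8, 9, 11, 13}
Operation: union
All elements combined: 2, 3, 4, 5, 6, 7, 8, 9, 11, 13, 14

{2, 3, 4, 5, 6, 7, 8, 9, 11, 13, 14}


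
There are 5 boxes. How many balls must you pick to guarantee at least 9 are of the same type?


Pigeonhole: to guarantee k in one of n categories, need (k-1)×n + 1.
k = 9, n = 5
Minimum = (9-1) × 5 + 1 = 8 × 5 + 1

41


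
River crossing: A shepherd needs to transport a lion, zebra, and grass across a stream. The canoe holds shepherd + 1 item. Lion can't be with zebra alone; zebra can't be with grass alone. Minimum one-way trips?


1. shepherd+zebra → 2. shepherd ← 3. shepherd+lion → 4. shepherd+zebra ← 5. shepherd+grass → 6. shepherd ← 7. shepherd+zebra →
Minimum trips = 7

7


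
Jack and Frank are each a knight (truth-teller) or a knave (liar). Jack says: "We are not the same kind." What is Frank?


Jack says: "We are not the same kind."
Case 1: Jack is a Knight (truth-teller)
  Statement is true → they ARE different → Frank is a Knave
Case 2: Jack is a Knave (liar)
  Statement is false → they are NOT different → Frank is a Knave
In both cases, Frank is a Knave.

Knave


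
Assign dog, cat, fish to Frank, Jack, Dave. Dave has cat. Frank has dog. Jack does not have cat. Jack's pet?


From clues:
  Dave → cat
  Frank → dog
By elimination, Jack gets the remaining.

fish


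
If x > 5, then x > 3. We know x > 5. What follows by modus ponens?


Modus ponens: P → Q, P ⊢ Q
P: x > 5
Q: x > 3
We have P → Q and P is true.
By modus ponens, Q must be true.

x > 3


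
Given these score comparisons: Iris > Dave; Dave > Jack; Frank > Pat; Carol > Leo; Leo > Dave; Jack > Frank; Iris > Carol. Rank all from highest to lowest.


Constraints: Iris > Dave; Dave > Jack; Frank > Pat; Carol > Leo; Leo > Dave; Jack > Frank; Iris > Carol
Method: at each step, the next-highest is the one remaining person who never appears on the smaller side of a constraint between remaining people.
  Step 1: remaining {Iris, Pat, Jack, Carol, Leo, Frank, Dave}; on the smaller side: {Pat, Jack, Carol, Leo, Frank, Dave} → Iris is next (Iris > Dave; Iris > Carol).
  Step 2: remaining {Pat, Jack, Carol, Leo, Frank, Dave}; on the smaller side: {Pat, Jack, Leo, Frank, Dave} → Carol is next (Carol > Leo).
  Step 3: remaining {Pat, Jack, Leo, Frank, Dave}; on the smaller side: {Pat, Jack, Frank, Dave} → Leo is next (Leo > Dave).
  Step 4: remaining {Pat, Jack, Frank, Dave}; on the smaller side: {Pat, Jack, Frank} → Dave is next (Dave > Jack).
  Step 5: remaining {Pat, Jack, Frank}; on the smaller side: {Pat, Frank} → Jack is next (Jack > Frank).
  Step 6: remaining {Pat, Frank}; on the smaller side: {Pat} → Frank is next (Frank > Pat).
  Step 7: only Pat remains → lowest.
Final ranking (highest to lowest):

Iris > Carol > Leo > Dave > Jack > Frank > Pat


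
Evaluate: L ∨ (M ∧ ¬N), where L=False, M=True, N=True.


L = False, M = True, N = True
Expression: L ∨ (M ∧ ¬N)
Step 1: ¬N = NOT True = False
Step 2: M ∧ ¬N = True AND False = False
Step 3: L ∨ (False) = False OR False = False

False


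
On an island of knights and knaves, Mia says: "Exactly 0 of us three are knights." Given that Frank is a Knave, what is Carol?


Mia claims exactly 0 knights among Mia, Frank, Carol.
Given: Frank is a Knave.

Case 1: Mia is a Knight (tells truth)
  Then exactly 0 of the three are knights.
  Counting Mia, Frank: 1 knight(s) so far. Need -1 more → impossible.
Case 2: Mia is a Knave (lies)
  Then the count is NOT 0.
  If Carol = Knave, count = 0 = 0 → claim would be true, contradicts lie.
  If Carol = Knight, count = 1 ≠ 0 → lie confirmed ✓

Carol is a Knight.

Knight


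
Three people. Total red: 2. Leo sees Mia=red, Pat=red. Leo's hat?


Total red = 2, seen red = 2
Own red = 2 - 2 = 0
Leo's hat is blue.

blue


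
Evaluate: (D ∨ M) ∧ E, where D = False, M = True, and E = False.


D = False, M = True, E = False
Step 1: D ∨ M = False OR True = True
Step 2: True ∧ E = True AND False = False
OR is true when at least one operand is true; AND requires both.

False


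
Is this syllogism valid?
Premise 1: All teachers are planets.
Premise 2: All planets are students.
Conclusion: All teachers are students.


Premise 1: All teachers are planets.
Premise 2: All planets are students.
Conclusion: All teachers are students.
Barbara syllogism (AAA-1): All A are B, All B are C → All A are C.
Middle term (planets) distributed in premise 2.

Valid


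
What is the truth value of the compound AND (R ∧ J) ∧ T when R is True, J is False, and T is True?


R = True, J = False, T = True
Step 1: R ∧ J = True AND False = False
Step 2: False ∧ T = False AND True = False
AND is true only when ALL operands are true.

False


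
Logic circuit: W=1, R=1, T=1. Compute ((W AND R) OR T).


W AND R = 1&1 = 1
1 OR 1 = 1

1


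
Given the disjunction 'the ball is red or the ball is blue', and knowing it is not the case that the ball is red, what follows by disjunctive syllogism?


Disjunctive syllogism: P ∨ Q, ¬P ⊢ Q
Disjunction: the ball is red ∨ the ball is blue
We know it is not the case that the ball is red.
By disjunctive syllogism, the other disjunct must be true.

The ball is blue


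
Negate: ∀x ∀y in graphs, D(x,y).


Original: ∀x ∀y D(x,y)
Rule: ¬∀→∃, ¬∃→∀, negate predicate.
Negation: ∃x ∃y ¬D(x,y)

∃x ∃y ¬D(x,y)


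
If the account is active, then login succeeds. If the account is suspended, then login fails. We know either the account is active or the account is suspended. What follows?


Constructive dilemma: (P → Q) ∧ (R → S), P ∨ R ⊢ Q ∨ S
Premise 1: the account is active → login succeeds
Premise 2: the account is suspended → login fails
Premise 3: the account is active ∨ the account is suspended
Case 1: Assuming the account is active, then by Premise 1, login succeeds.
Case 2: Assuming the account is suspended, then by Premise 2, login fails.
Since one of the account is active or the account is suspended must hold, we get login succeeds or login fails.

Login succeeds or login fails.


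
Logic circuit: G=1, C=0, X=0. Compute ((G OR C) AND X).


G OR C = 1|0 = 1
1 AND 0 = 0

0


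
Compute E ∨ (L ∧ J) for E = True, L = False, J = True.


E = True, L = False, J = True
Step 1: L ∧ J = False AND True = False
Step 2: E ∨ False = True OR False = True
AND evaluated first (higher precedence); then OR applied.

True


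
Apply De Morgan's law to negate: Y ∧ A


De Morgan's law: ¬(P ∧ Q) ≡ ¬P ∨ ¬Q
¬(Y ∧ A) = ¬Y ∨ ¬A

¬Y ∨ ¬A


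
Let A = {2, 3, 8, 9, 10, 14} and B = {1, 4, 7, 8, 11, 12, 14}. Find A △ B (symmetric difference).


A = {2, 3, 8, 9, 10, 14}
B = {1, 4, 7, 8, 11, 12, 14}
Operation: symmetric difference
In A only: [2, 3, 9, 10], in B only: [1, 4, 7, 11, 12]

{1, 2, 3, 4, 7, 9, 10, 11, 12}


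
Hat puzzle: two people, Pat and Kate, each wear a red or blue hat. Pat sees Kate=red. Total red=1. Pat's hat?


Total red = 1, Kate = red
Red accounted for: 1
Remaining for Pat: 0
Pat's hat is blue.

blue


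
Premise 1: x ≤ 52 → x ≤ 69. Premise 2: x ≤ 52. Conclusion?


Modus ponens: P → Q, P ⊢ Q
P: x ≤ 52
Q: x ≤ 69
We have P → Q and P is true.
By modus ponens, Q must be true.

x ≤ 69


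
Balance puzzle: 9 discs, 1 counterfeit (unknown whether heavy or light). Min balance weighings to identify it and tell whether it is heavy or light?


Let n = 9. 18 possibilities (n discs × lighter/heavier); each weighing has 3 outcomes.
Bound for k weighings: say the first weighing puts j discs on each pan. If it tips, the 2j weighed discs remain suspects (each with a known direction) and k-1 weighings give 3^(k-1) outcomes; 3^(k-1) is odd, so 2j ≤ 3^(k-1) - 1. If it balances, the n - 2j unweighed discs remain with direction unknown: 2(n - 2j) ≤ 3^(k-1) - 1 by the same parity argument. Adding, n ≤ (3^(k-1) - 1) + (3^(k-1) - 1)/2 = (3^k - 3)/2, and the classical three-group strategy achieves this (3 discs in 2 weighings, 12 in 3, 39 in 4, 120 in 5).
So we need the smallest k with (3^k - 3)/2 ≥ 9.
k = 2: (3^2 - 3)/2 = 3 < 9 ✗
k = 3: (3^3 - 3)/2 = 12 ≥ 9 ✓

3


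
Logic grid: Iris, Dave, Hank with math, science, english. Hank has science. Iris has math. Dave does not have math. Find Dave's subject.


From clues:
  Hank → science
  Iris → math
By elimination, Dave gets the remaining.

english


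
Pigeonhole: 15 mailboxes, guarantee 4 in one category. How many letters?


Pigeonhole: to guarantee k in one of n categories, need (k-1)×n + 1.
k = 4, n = 15
Minimum = (4-1) × 15 + 1 = 3 × 15 + 1

46


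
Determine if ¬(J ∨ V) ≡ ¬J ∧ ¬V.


Expression 1: ¬(J ∨ V)
Expression 2: ¬J ∧ ¬V
Truth table (J V | Expr1 Expr2):
  T T |   F     F
  T F |   F     F
  F T |   F     F
  F F |   T     T
All 4 rows agree, so the expressions are logically equivalent.

Yes


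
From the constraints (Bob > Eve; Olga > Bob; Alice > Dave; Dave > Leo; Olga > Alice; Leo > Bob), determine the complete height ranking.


Constraints: Bob > Eve; Olga > Bob; Alice > Dave; Dave > Leo; Olga > Alice; Leo > Bob
Method: at each step, the next-highest is the one remaining person who never appears on the smaller side of a constraint between remaining people.
  Step 1: remaining {Alice, Eve, Dave, Olga, Bob, Leo}; on the smaller side: {Alice, Eve, Dave, Bob, Leo} → Olga is next (Olga > Bob; Olga > Alice).
  Step 2: remaining {Alice, Eve, Dave, Bob, Leo}; on the smaller side: {Eve, Dave, Bob, Leo} → Alice is next (Alice > Dave).
  Step 3: remaining {Eve, Dave, Bob, Leo}; on the smaller side: {Eve, Bob, Leo} → Dave is next (Dave > Leo).
  Step 4: remaining {Eve, Bob, Leo}; on the smaller side: {Eve, Bob} → Leo is next (Leo > Bob).
  Step 5: remaining {Eve, Bob}; on the smaller side: {Eve} → Bob is next (Bob > Eve).
  Step 6: only Eve remains → lowest.
Final ranking (highest to lowest):

Olga > Alice > Dave > Leo > Bob > Eve


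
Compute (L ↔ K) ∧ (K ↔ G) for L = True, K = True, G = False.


L = True, K = True, G = False
Step 1: L ↔ K is true when L and K have the same value. Result: True
Step 2: K ↔ G is true when K and G have the same value. Result: False
Step 3: True ∧ False = False

False


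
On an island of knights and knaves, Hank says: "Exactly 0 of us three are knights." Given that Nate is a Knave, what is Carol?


Hank claims exactly 0 knights among Hank, Nate, Carol.
Given: Nate is a Knave.

Case 1: Hank is a Knight (tells truth)
  Then exactly 0 of the three are knights.
  Counting Hank, Nate: 1 knight(s) so far. Need -1 more → impossible.
Case 2: Hank is a Knave (lies)
  Then the count is NOT 0.
  If Carol = Knave, count = 0 = 0 → claim would be true, contradicts lie.
  If Carol = Knight, count = 1 ≠ 0 → lie confirmed ✓

Carol is a Knight.

Knight


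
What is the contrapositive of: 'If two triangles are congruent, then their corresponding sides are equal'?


Original: If two triangles are congruent, then their corresponding sides are equal
Contrapositive: If ¬Q, then ¬P
Negate Q: not (their corresponding sides are equal)
Negate P: not (two triangles are congruent)

If not (their corresponding sides are equal), then not (two triangles are congruent).


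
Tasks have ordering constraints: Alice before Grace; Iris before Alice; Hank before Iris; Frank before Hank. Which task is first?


Constraints: Alice before Grace; Iris before Alice; Hank before Iris; Frank before Hank
The first task can have nothing scheduled before it, so it must never appear on the right of a 'before'.
Tasks appearing after some 'before': Grace, Alice, Iris, Hank.
The only task not in that list is Frank → it is first.

Frank


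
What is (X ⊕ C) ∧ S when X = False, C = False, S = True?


X = False, C = False, S = True
Step 1: X ⊕ C = False XOR False = False
Step 2: False ∧ S = False AND True = False
XOR true when exactly one of X,C is true; then AND with S.

False


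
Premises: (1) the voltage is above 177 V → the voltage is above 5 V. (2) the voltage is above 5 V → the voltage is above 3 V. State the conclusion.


Hypothetical syllogism: P → Q, Q → R ⊢ P → R
Premise 1: the voltage is above 177 V → the voltage is above 5 V
Premise 2: the voltage is above 5 V → the voltage is above 3 V
Chain the implications: the middle term (the voltage is above 5 V) links the two.
Conclusion: If the voltage is above 177 V, then the voltage is above 3 V.

If the voltage is above 177 V, then the voltage is above 3 V.


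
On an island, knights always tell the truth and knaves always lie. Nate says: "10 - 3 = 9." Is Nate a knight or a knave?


Statement: "10 - 3 = 9."
Actual: 10 - 3 = 7
Claimed: 9
Statement is FALSE → Nate lies → Knave

Knave


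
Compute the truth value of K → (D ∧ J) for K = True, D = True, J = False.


K = True, D = True, J = False
Step 1: D ∧ J = True AND False = False
Step 2: K → (False): false only when K=True and consequent=False.
Result: False

False


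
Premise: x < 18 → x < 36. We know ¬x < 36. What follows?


Modus tollens: P → Q, ¬Q ⊢ ¬P
P: x < 18
Q: x < 36
We have P → Q and Q is false.
By modus tollens, P must be false.

It is not the case that x < 18


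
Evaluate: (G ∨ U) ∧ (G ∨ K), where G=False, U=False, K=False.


G = False, U = False, K = False
Expression: (G ∨ U) ∧ (G ∨ K)
Step 1: G ∨ U = False OR False = False
Step 2: G ∨ K = False OR False = False
Step 3: (False) ∧ (False) = False AND False = False

False


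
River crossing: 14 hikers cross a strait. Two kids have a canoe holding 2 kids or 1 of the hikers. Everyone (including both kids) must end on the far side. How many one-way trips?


Per crossing of one of the hikers: kids→, one←, one of the hikers→, one← = 4 trips
14 × 4 = 56, + 1 final kids→ = 57
Minimum trips = 57

57


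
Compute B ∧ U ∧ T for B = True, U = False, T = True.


B = True, U = False, T = True
Step 1: B ∧ U = True AND False = False
Step 2: (False) ∧ T = (False) AND True = False
AND is true only when ALL operands are true.

False


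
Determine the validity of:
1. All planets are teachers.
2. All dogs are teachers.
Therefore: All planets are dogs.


Premise 1: All planets are teachers.
Premise 2: All dogs are teachers.
Conclusion: All planets are dogs.
Fallacy: undistributed middle. teachers is predicate in both.
Counterexample: planets and dogs could be disjoint subsets of teachers.

Invalid


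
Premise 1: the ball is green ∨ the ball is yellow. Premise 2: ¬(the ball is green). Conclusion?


Disjunctive syllogism: P ∨ Q, ¬P ⊢ Q
Disjunction: the ball is green ∨ the ball is yellow
We know it is not the case that the ball is green.
By disjunctive syllogism, the other disjunct must be true.

The ball is yellow


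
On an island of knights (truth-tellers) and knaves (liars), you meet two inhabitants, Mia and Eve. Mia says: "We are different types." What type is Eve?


Mia says: "We are different types."
Case 1: Mia is a Knight (truth-teller)
  Statement is true → they ARE different → Eve is a Knave
Case 2: Mia is a Knave (liar)
  Statement is false → they are NOT different → Eve is a Knave
In both cases, Eve is a Knave.

Knave


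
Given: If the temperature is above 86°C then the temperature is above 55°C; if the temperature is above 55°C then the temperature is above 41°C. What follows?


Hypothetical syllogism: P → Q, Q → R ⊢ P → R
Premise 1: the temperature is above 86°C → the temperature is above 55°C
Premise 2: the temperature is above 55°C → the temperature is above 41°C
Chain the implications: the middle term (the temperature is above 55°C) links the two.
Conclusion: If the temperature is above 86°C, then the temperature is above 41°C.

If the temperature is above 86°C, then the temperature is above 41°C.


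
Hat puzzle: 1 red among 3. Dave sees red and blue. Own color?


Total red = 1, seen red = 1
Own red = 1 - 1 = 0
Dave's hat is blue.

blue


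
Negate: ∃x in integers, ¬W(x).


Original: ∃x ¬W(x)
Rule: ¬∀→∃, ¬∃→∀, negate predicate.
Negation: ∀x W(x)

∀x W(x)


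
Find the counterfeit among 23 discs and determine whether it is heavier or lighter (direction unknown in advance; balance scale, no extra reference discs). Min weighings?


Let n = 23. 46 possibilities (n discs × lighter/heavier); each weighing has 3 outcomes.
Bound for k weighings: say the first weighing puts j discs on each pan. If it tips, the 2j weighed discs remain suspects (each with a known direction) and k-1 weighings give 3^(k-1) outcomes; 3^(k-1) is odd, so 2j ≤ 3^(k-1) - 1. If it balances, the n - 2j unweighed discs remain with direction unknown: 2(n - 2j) ≤ 3^(k-1) - 1 by the same parity argument. Adding, n ≤ (3^(k-1) - 1) + (3^(k-1) - 1)/2 = (3^k - 3)/2, and the classical three-group strategy achieves this (3 discs in 2 weighings, 12 in 3, 39 in 4, 120 in 5).
So we need the smallest k with (3^k - 3)/2 ≥ 23.
k = 3: (3^3 - 3)/2 = 12 < 23 ✗
k = 4: (3^4 - 3)/2 = 39 ≥ 23 ✓

4


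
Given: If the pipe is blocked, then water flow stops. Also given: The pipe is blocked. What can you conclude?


Modus ponens: P → Q, P ⊢ Q
P: the pipe is blocked
Q: water flow stops
We have P → Q and P is true.
By modus ponens, Q must be true.

Water flow stops


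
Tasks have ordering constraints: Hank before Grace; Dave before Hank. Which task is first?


Constraints: Hank before Grace; Dave before Hank
The first task can have nothing scheduled before it, so it must never appear on the right of a 'before'.
Tasks appearing after some 'before': Grace, Hank.
The only task not in that list is Dave → it is first.

Dave


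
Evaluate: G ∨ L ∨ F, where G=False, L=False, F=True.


G = False, L = False, F = True
Expression: G ∨ L ∨ F
Step 1: G ∨ L = False OR False = False
Step 2: (False) ∨ F = False OR True = True

True


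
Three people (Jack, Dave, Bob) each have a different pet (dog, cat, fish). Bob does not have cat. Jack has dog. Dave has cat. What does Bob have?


From clues:
  Dave → cat
  Jack → dog
By elimination, Bob gets the remaining.

fish


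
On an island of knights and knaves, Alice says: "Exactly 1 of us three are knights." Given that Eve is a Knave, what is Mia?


Alice claims exactly 1 knights among Alice, Eve, Mia.
Given: Eve is a Knave.

Case 1: Alice is a Knight (tells truth)
  Then exactly 1 of the three are knights.
  Counting Alice, Eve: 1 knight(s) so far. Need 0 more → Mia = Knave.
Case 2: Alice is a Knave (lies)
  Then the count is NOT 1.
  If Mia = Knight, count = 1 = 1 → claim would be true, contradicts lie.
  If Mia = Knave, count = 0 ≠ 1 → lie confirmed ✓

Mia is a Knave.

Knave


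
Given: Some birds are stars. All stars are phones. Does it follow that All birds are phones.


Premise 1: Some birds are stars.
Premise 2: All stars are phones.
Conclusion: All birds are phones.
Fallacy: illicit minor. The minor term (birds) is distributed in the conclusion ('All birds ...') but undistributed in its premise ('Some birds are stars' doesn't cover all birds).
Only 'Some birds are phones' follows, not 'All'.

Invalid


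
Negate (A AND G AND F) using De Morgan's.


De Morgan's law: ¬(P ∧ Q ∧ R) ≡ ¬P ∨ ¬Q ∨ ¬R
¬(A ∧ G ∧ F) = ¬A ∨ ¬G ∨ ¬F

¬A ∨ ¬G ∨ ¬F


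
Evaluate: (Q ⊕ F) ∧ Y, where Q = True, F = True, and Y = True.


Q = True, F = True, Y = True
Step 1: Q ⊕ F = True XOR True = False
Step 2: False ∧ Y = False AND True = False
XOR true when exactly one of Q,F is true; then AND with Y.

False


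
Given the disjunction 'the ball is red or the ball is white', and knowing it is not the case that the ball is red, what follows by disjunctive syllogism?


Disjunctive syllogism: P ∨ Q, ¬P ⊢ Q
Disjunction: the ball is red ∨ the ball is white
We know it is not the case that the ball is red.
By disjunctive syllogism, the other disjunct must be true.

The ball is white


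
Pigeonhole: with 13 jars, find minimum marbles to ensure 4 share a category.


Pigeonhole: to guarantee k in one of n categories, need (k-1)×n + 1.
k = 4, n = 13
Minimum = (4-1) × 13 + 1 = 3 × 13 + 1

40


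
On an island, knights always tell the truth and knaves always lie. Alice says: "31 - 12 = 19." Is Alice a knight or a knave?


Statement: "31 - 12 = 19."
Actual: 31 - 12 = 19
Claimed: 19
Statement is TRUE → Alice tells the truth → Knight

Knight


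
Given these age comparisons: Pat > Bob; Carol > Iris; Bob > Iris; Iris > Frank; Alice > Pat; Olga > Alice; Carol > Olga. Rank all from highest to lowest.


Constraints: Pat > Bob; Carol > Iris; Bob > Iris; Iris > Frank; Alice > Pat; Olga > Alice; Carol > Olga
Method: at each step, the next-highest is the one remaining person who never appears on the smaller side of a constraint between remaining people.
  Step 1: remaining {Pat, Alice, Iris, Frank, Olga, Carol, Bob}; on the smaller side: {Pat, Alice, Iris, Frank, Olga, Bob} → Carol is next (Carol > Iris; Carol > Olga).
  Step 2: remaining {Pat, Alice, Iris, Frank, Olga, Bob}; on the smaller side: {Pat, Alice, Iris, Frank, Bob} → Olga is next (Olga > Alice).
  Step 3: remaining {Pat, Alice, Iris, Frank, Bob}; on the smaller side: {Pat, Iris, Frank, Bob} → Alice is next (Alice > Pat).
  Step 4: remaining {Pat, Iris, Frank, Bob}; on the smaller side: {Iris, Frank, Bob} → Pat is next (Pat > Bob).
  Step 5: remaining {Iris, Frank, Bob}; on the smaller side: {Iris, Frank} → Bob is next (Bob > Iris).
  Step 6: remaining {Iris, Frank}; on the smaller side: {Frank} → Iris is next (Iris > Frank).
  Step 7: only Frank remains → lowest.
Final ranking (highest to lowest):

Carol > Olga > Alice > Pat > Bob > Iris > Frank


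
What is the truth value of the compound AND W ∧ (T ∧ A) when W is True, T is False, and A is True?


W = True, T = False, A = True
Step 1: T ∧ A = False AND True = False
Step 2: W ∧ False = True AND False = False
AND is true only when ALL operands are true.

False


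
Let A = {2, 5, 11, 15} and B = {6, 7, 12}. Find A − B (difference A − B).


A = {2, 5, 11, 15}
B = {6, 7, 12}
Operation: difference A − B
In A but not B: 2, 5, 11, 15

{2, 5, 11, 15}


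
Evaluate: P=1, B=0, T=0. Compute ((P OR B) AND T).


P OR B = 1|0 = 1
1 AND 0 = 0

0


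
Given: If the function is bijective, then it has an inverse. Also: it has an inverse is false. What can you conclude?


Modus tollens: P → Q, ¬Q ⊢ ¬P
P: the function is bijective
Q: it has an inverse
We have P → Q and Q is false.
By modus tollens, P must be false.

It is not the case that the function is bijective


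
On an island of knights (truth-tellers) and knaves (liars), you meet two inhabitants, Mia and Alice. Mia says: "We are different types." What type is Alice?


Mia says: "We are different types."
Case 1: Mia is a Knight (truth-teller)
  Statement is true → they ARE different → Alice is a Knave
Case 2: Mia is a Knave (liar)
  Statement is false → they are NOT different → Alice is a Knave
In both cases, Alice is a Knave.

Knave


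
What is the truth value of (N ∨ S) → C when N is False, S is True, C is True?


N = False, S = True, C = True
Step 1: N ∨ S = False OR True = True
Step 2: (True) → C: false only when antecedent=True and C=False.
Result: True

True


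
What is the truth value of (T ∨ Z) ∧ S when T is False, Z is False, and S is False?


T = False, Z = False, S = False
Step 1: T ∨ Z = False OR False = False
Step 2: False ∧ S = False AND False = False
OR is true when at least one operand is true; AND requires both.

False


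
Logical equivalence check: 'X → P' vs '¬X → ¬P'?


Expression 1: X → P
Expression 2: ¬X → ¬P
Truth table (X P | Expr1 Expr2):
  T T |   T     T
  T F |   F     T   ← differ
  F T |   T     F   ← differ
  F F |   T     T
Counterexample: X=T, P=F gives Expr1 = F but Expr2 = T, so the expressions are NOT logically equivalent.

No


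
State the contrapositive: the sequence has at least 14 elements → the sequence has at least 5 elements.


Original: If the sequence has at least 14 elements, then the sequence has at least 5 elements
Contrapositive: If ¬Q, then ¬P
Negate Q: not (the sequence has at least 5 elements)
Negate P: not (the sequence has at least 14 elements)

If not (the sequence has at least 5 elements), then not (the sequence has at least 14 elements).


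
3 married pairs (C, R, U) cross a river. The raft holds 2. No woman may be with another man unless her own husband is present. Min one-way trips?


Label couples C, R, U (H = husband, W = wife).
Counting alone: 6 people, the raft carries 2 and someone must bring it back, so each round trip nets at most +1 on the far side until the last crossing → at least 9 trips. The jealousy constraint makes 9 impossible; the shortest valid schedule has 11:
1. WC+WR →  (far: WC,WR; near: HC,HR,HU,WU)
2. WC ←       (far: WR; near: HC,HR,HU,WC,WU)
3. WC+WU →  (far: WC,WR,WU; near: HC,HR,HU)
4. WC ←       (far: WR,WU; near: HC,HR,HU,WC)
5. HR+HU →  (far: HR,WR,HU,WU; near: HC,WC)
6. HR+WR ←  (far: HU,WU; near: HC,WC,HR,WR)
7. HC+HR →  (far: HC,HR,HU,WU; near: WC,WR)
8. WU ←       (far: HC,HR,HU; near: WC,WR,WU)
9. WC+WR →  (far: HC,WC,HR,WR,HU; near: WU)
10. HU ←      (far: HC,WC,HR,WR; near: HU,WU)
11. HU+WU → (far: all six; near: empty)
In every state each wife is either with her husband or with no other man.
Minimum trips = 11

11


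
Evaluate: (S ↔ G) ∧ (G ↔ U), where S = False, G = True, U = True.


S = False, G = True, U = True
Step 1: S ↔ G is true when S and G have the same value. Result: False
Step 2: G ↔ U is true when G and U have the same value. Result: True
Step 3: False ∧ True = False

False


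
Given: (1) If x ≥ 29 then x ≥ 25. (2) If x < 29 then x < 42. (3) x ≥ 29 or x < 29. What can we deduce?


Constructive dilemma: (P → Q) ∧ (R → S), P ∨ R ⊢ Q ∨ S
Premise 1: x ≥ 29 → x ≥ 25
Premise 2: x < 29 → x < 42
Premise 3: x ≥ 29 ∨ x < 29
Case 1: Assuming x ≥ 29, then by Premise 1, x ≥ 25.
Case 2: Assuming x < 29, then by Premise 2, x < 42.
Since one of x ≥ 29 or x < 29 must hold, we get x ≥ 25 or x < 42.

x ≥ 25 or x < 42.
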